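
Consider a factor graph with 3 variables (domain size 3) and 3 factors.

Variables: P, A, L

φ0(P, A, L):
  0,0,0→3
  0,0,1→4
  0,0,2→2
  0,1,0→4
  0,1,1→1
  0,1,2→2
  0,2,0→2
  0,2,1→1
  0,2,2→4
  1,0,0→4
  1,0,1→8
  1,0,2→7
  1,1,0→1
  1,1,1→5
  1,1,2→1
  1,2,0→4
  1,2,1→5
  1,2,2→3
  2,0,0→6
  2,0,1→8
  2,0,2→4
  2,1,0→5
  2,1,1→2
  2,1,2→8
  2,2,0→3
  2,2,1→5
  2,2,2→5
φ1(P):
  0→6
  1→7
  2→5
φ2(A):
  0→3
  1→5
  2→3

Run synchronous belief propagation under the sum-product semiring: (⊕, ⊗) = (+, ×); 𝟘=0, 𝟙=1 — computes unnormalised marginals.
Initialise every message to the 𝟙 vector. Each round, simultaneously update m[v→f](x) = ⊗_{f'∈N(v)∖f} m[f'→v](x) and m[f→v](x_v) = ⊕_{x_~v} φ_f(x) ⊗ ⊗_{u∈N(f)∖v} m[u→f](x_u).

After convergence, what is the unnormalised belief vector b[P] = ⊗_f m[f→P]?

init: all messages = 𝟙 over 3 values
r1 m[φ0→P] = [23, 38, 46]
r1 m[φ0→A] = [46, 29, 32]
r1 m[φ0→L] = [32, 39, 36]
r1 m[φ1→P] = [6, 7, 5]
r1 m[φ2→A] = [3, 5, 3]
r1 m[P→φ0] = [1, 1, 1]
r1 m[P→φ1] = [1, 1, 1]
r1 m[A→φ0] = [1, 1, 1]
r1 m[A→φ2] = [1, 1, 1]
r1 m[L→φ0] = [1, 1, 1]
r2 m[φ0→P] = [23, 38, 46]
r2 m[φ0→A] = [46, 29, 32]
r2 m[φ0→L] = [32, 39, 36]
r2 m[φ1→P] = [6, 7, 5]
r2 m[φ2→A] = [3, 5, 3]
r2 m[P→φ0] = [6, 7, 5]
r2 m[P→φ1] = [23, 38, 46]
r2 m[A→φ0] = [3, 5, 3]
r2 m[A→φ2] = [46, 29, 32]
r2 m[L→φ0] = [1, 1, 1]
r3 m[φ0→P] = [83, 128, 168]
r3 m[φ0→A] = [277, 166, 191]
r3 m[φ0→L] = [673, 813, 748]
r3 m[φ1→P] = [6, 7, 5]
r3 m[φ2→A] = [3, 5, 3]
r3 m[P→φ0] = [6, 7, 5]
r3 m[P→φ1] = [23, 38, 46]
r3 m[A→φ0] = [3, 5, 3]
r3 m[A→φ2] = [46, 29, 32]
r3 m[L→φ0] = [1, 1, 1]
r4 m[φ0→P] = [83, 128, 168]
r4 m[φ0→A] = [277, 166, 191]
r4 m[φ0→L] = [673, 813, 748]
r4 m[φ1→P] = [6, 7, 5]
r4 m[φ2→A] = [3, 5, 3]
r4 m[P→φ0] = [6, 7, 5]
r4 m[P→φ1] = [83, 128, 168]
r4 m[A→φ0] = [3, 5, 3]
r4 m[A→φ2] = [277, 166, 191]
r4 m[L→φ0] = [1, 1, 1]
r5 m[φ0→P] = [83, 128, 168]
r5 m[φ0→A] = [277, 166, 191]
r5 m[φ0→L] = [673, 813, 748]
r5 m[φ1→P] = [6, 7, 5]
r5 m[φ2→A] = [3, 5, 3]
r5 m[P→φ0] = [6, 7, 5]
r5 m[P→φ1] = [83, 128, 168]
r5 m[A→φ0] = [3, 5, 3]
r5 m[A→φ2] = [277, 166, 191]
r5 m[L→φ0] = [1, 1, 1]
fixed point reached at round 5
b[P] = ⊗ incoming = [498, 896, 840]

b[P] = [498, 896, 840]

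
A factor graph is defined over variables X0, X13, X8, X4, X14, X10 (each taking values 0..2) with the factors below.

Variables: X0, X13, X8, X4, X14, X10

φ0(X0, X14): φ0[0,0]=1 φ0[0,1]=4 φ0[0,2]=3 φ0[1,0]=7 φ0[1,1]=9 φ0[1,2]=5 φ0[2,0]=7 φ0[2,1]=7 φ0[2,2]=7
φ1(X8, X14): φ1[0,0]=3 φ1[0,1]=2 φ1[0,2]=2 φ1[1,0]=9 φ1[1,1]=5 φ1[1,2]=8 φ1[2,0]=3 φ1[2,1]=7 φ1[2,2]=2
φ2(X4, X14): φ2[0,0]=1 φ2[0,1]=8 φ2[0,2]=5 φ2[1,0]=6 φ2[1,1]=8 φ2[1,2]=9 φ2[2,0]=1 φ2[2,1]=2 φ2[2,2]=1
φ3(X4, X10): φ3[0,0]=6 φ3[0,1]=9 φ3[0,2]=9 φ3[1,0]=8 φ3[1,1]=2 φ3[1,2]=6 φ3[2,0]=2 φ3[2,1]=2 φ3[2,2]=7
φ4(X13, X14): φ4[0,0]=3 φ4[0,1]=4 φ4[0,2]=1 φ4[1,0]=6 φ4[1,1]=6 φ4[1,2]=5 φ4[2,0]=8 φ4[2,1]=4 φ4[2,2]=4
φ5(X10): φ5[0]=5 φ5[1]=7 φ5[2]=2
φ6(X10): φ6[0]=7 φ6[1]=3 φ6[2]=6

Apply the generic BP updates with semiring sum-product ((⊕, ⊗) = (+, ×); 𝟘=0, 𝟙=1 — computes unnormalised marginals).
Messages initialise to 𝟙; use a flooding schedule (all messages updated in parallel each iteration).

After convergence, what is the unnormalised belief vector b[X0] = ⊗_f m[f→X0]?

b[X0] = [9000205, 22647195, 21174475]

init: all messages = 𝟙 over 3 values
r1 m[φ0→X0] = [8, 21, 21]
r1 m[φ0→X14] = [15, 20, 15]
r1 m[φ1→X8] = [7, 22, 12]
r1 m[φ1→X14] = [15, 14, 12]
r1 m[φ2→X4] = [14, 23, 4]
r1 m[φ2→X14] = [8, 18, 15]
r1 m[φ3→X4] = [24, 16, 11]
r1 m[φ3→X10] = [16, 13, 22]
r1 m[φ4→X13] = [8, 17, 16]
r1 m[φ4→X14] = [17, 14, 10]
r1 m[φ5→X10] = [5, 7, 2]
r1 m[φ6→X10] = [7, 3, 6]
r1 m[X0→φ0] = [1, 1, 1]
r1 m[X13→φ4] = [1, 1, 1]
r1 m[X8→φ1] = [1, 1, 1]
r1 m[X4→φ2] = [1, 1, 1]
r1 m[X4→φ3] = [1, 1, 1]
r1 m[X14→φ0] = [1, 1, 1]
r1 m[X14→φ1] = [1, 1, 1]
r1 m[X14→φ2] = [1, 1, 1]
r1 m[X14→φ4] = [1, 1, 1]
r1 m[X10→φ3] = [1, 1, 1]
r1 m[X10→φ5] = [1, 1, 1]
r1 m[X10→φ6] = [1, 1, 1]
r2 m[φ0→X0] = [8, 21, 21]
r2 m[φ0→X14] = [15, 20, 15]
r2 m[φ1→X8] = [7, 22, 12]
r2 m[φ1→X14] = [15, 14, 12]
r2 m[φ2→X4] = [14, 23, 4]
r2 m[φ2→X14] = [8, 18, 15]
r2 m[φ3→X4] = [24, 16, 11]
r2 m[φ3→X10] = [16, 13, 22]
r2 m[φ4→X13] = [8, 17, 16]
r2 m[φ4→X14] = [17, 14, 10]
r2 m[φ5→X10] = [5, 7, 2]
r2 m[φ6→X10] = [7, 3, 6]
r2 m[X0→φ0] = [1, 1, 1]
r2 m[X13→φ4] = [1, 1, 1]
r2 m[X8→φ1] = [1, 1, 1]
r2 m[X4→φ2] = [24, 16, 11]
r2 m[X4→φ3] = [14, 23, 4]
r2 m[X14→φ0] = [2040, 3528, 1800]
r2 m[X14→φ1] = [2040, 5040, 2250]
r2 m[X14→φ2] = [3825, 3920, 1800]
r2 m[X14→φ4] = [1800, 5040, 2700]
r2 m[X10→φ3] = [35, 21, 12]
r2 m[X10→φ5] = [112, 39, 132]
r2 m[X10→φ6] = [80, 91, 44]
r3 m[φ0→X0] = [21552, 55032, 51576]
r3 m[φ0→X14] = [15, 20, 15]
r3 m[φ1→X8] = [20700, 61560, 45900]
r3 m[φ1→X14] = [15, 14, 12]
r3 m[φ2→X4] = [44185, 70510, 13465]
r3 m[φ2→X14] = [131, 342, 275]
r3 m[φ3→X4] = [507, 394, 196]
r3 m[φ3→X10] = [276, 180, 292]
r3 m[φ4→X13] = [28260, 54540, 45360]
r3 m[φ4→X14] = [17, 14, 10]
r3 m[φ5→X10] = [5, 7, 2]
r3 m[φ6→X10] = [7, 3, 6]
r3 m[X0→φ0] = [1, 1, 1]
r3 m[X13→φ4] = [1, 1, 1]
r3 m[X8→φ1] = [1, 1, 1]
r3 m[X4→φ2] = [24, 16, 11]
r3 m[X4→φ3] = [14, 23, 4]
r3 m[X14→φ0] = [2040, 3528, 1800]
r3 m[X14→φ1] = [2040, 5040, 2250]
r3 m[X14→φ2] = [3825, 3920, 1800]
r3 m[X14→φ4] = [1800, 5040, 2700]
r3 m[X10→φ3] = [35, 21, 12]
r3 m[X10→φ5] = [112, 39, 132]
r3 m[X10→φ6] = [80, 91, 44]
r4 m[φ0→X0] = [21552, 55032, 51576]
r4 m[φ0→X14] = [15, 20, 15]
r4 m[φ1→X8] = [20700, 61560, 45900]
r4 m[φ1→X14] = [15, 14, 12]
r4 m[φ2→X4] = [44185, 70510, 13465]
r4 m[φ2→X14] = [131, 342, 275]
r4 m[φ3→X4] = [507, 394, 196]
r4 m[φ3→X10] = [276, 180, 292]
r4 m[φ4→X13] = [28260, 54540, 45360]
r4 m[φ4→X14] = [17, 14, 10]
r4 m[φ5→X10] = [5, 7, 2]
r4 m[φ6→X10] = [7, 3, 6]
r4 m[X0→φ0] = [1, 1, 1]
r4 m[X13→φ4] = [1, 1, 1]
r4 m[X8→φ1] = [1, 1, 1]
r4 m[X4→φ2] = [507, 394, 196]
r4 m[X4→φ3] = [44185, 70510, 13465]
r4 m[X14→φ0] = [33405, 67032, 33000]
r4 m[X14→φ1] = [33405, 95760, 41250]
r4 m[X14→φ2] = [3825, 3920, 1800]
r4 m[X14→φ4] = [29475, 95760, 49500]
r4 m[X10→φ3] = [35, 21, 12]
r4 m[X10→φ5] = [1932, 540, 1752]
r4 m[X10→φ6] = [1380, 1260, 584]
r5 m[φ0→X0] = [400533, 1002123, 934059]
r5 m[φ0→X14] = [15, 20, 15]
r5 m[φ1→X8] = [374235, 1109445, 853035]
r5 m[φ1→X14] = [15, 14, 12]
r5 m[φ2→X4] = [44185, 70510, 13465]
r5 m[φ2→X14] = [3067, 7600, 6277]
r5 m[φ3→X4] = [507, 394, 196]
r5 m[φ3→X10] = [856120, 565615, 914980]
r5 m[φ4→X13] = [520965, 998910, 816840]
r5 m[φ4→X14] = [17, 14, 10]
r5 m[φ5→X10] = [5, 7, 2]
r5 m[φ6→X10] = [7, 3, 6]
r5 m[X0→φ0] = [1, 1, 1]
r5 m[X13→φ4] = [1, 1, 1]
r5 m[X8→φ1] = [1, 1, 1]
r5 m[X4→φ2] = [507, 394, 196]
r5 m[X4→φ3] = [44185, 70510, 13465]
r5 m[X14→φ0] = [33405, 67032, 33000]
r5 m[X14→φ1] = [33405, 95760, 41250]
r5 m[X14→φ2] = [3825, 3920, 1800]
r5 m[X14→φ4] = [29475, 95760, 49500]
r5 m[X10→φ3] = [35, 21, 12]
r5 m[X10→φ5] = [1932, 540, 1752]
r5 m[X10→φ6] = [1380, 1260, 584]
r6 m[φ0→X0] = [400533, 1002123, 934059]
r6 m[φ0→X14] = [15, 20, 15]
r6 m[φ1→X8] = [374235, 1109445, 853035]
r6 m[φ1→X14] = [15, 14, 12]
r6 m[φ2→X4] = [44185, 70510, 13465]
r6 m[φ2→X14] = [3067, 7600, 6277]
r6 m[φ3→X4] = [507, 394, 196]
r6 m[φ3→X10] = [856120, 565615, 914980]
r6 m[φ4→X13] = [520965, 998910, 816840]
r6 m[φ4→X14] = [17, 14, 10]
r6 m[φ5→X10] = [5, 7, 2]
r6 m[φ6→X10] = [7, 3, 6]
r6 m[X0→φ0] = [1, 1, 1]
r6 m[X13→φ4] = [1, 1, 1]
r6 m[X8→φ1] = [1, 1, 1]
r6 m[X4→φ2] = [507, 394, 196]
r6 m[X4→φ3] = [44185, 70510, 13465]
r6 m[X14→φ0] = [782085, 1489600, 753240]
r6 m[X14→φ1] = [782085, 2128000, 941550]
r6 m[X14→φ2] = [3825, 3920, 1800]
r6 m[X14→φ4] = [690075, 2128000, 1129860]
r6 m[X10→φ3] = [35, 21, 12]
r6 m[X10→φ5] = [5992840, 1696845, 5489880]
r6 m[X10→φ6] = [4280600, 3959305, 1829960]
r7 m[φ0→X0] = [9000205, 22647195, 21174475]
r7 m[φ0→X14] = [15, 20, 15]
r7 m[φ1→X8] = [8485355, 25211165, 19125355]
r7 m[φ1→X14] = [15, 14, 12]
r7 m[φ2→X4] = [44185, 70510, 13465]
r7 m[φ2→X14] = [3067, 7600, 6277]
r7 m[φ3→X4] = [507, 394, 196]
r7 m[φ3→X10] = [856120, 565615, 914980]
r7 m[φ4→X13] = [11712085, 22557750, 18552040]
r7 m[φ4→X14] = [17, 14, 10]
r7 m[φ5→X10] = [5, 7, 2]
r7 m[φ6→X10] = [7, 3, 6]
r7 m[X0→φ0] = [1, 1, 1]
r7 m[X13→φ4] = [1, 1, 1]
r7 m[X8→φ1] = [1, 1, 1]
r7 m[X4→φ2] = [507, 394, 196]
r7 m[X4→φ3] = [44185, 70510, 13465]
r7 m[X14→φ0] = [782085, 1489600, 753240]
r7 m[X14→φ1] = [782085, 2128000, 941550]
r7 m[X14→φ2] = [3825, 3920, 1800]
r7 m[X14→φ4] = [690075, 2128000, 1129860]
r7 m[X10→φ3] = [35, 21, 12]
r7 m[X10→φ5] = [5992840, 1696845, 5489880]
r7 m[X10→φ6] = [4280600, 3959305, 1829960]
r8 m[φ0→X0] = [9000205, 22647195, 21174475]
r8 m[φ0→X14] = [15, 20, 15]
r8 m[φ1→X8] = [8485355, 25211165, 19125355]
r8 m[φ1→X14] = [15, 14, 12]
r8 m[φ2→X4] = [44185, 70510, 13465]
r8 m[φ2→X14] = [3067, 7600, 6277]
r8 m[φ3→X4] = [507, 394, 196]
r8 m[φ3→X10] = [856120, 565615, 914980]
r8 m[φ4→X13] = [11712085, 22557750, 18552040]
r8 m[φ4→X14] = [17, 14, 10]
r8 m[φ5→X10] = [5, 7, 2]
r8 m[φ6→X10] = [7, 3, 6]
r8 m[X0→φ0] = [1, 1, 1]
r8 m[X13→φ4] = [1, 1, 1]
r8 m[X8→φ1] = [1, 1, 1]
r8 m[X4→φ2] = [507, 394, 196]
r8 m[X4→φ3] = [44185, 70510, 13465]
r8 m[X14→φ0] = [782085, 1489600, 753240]
r8 m[X14→φ1] = [782085, 2128000, 941550]
r8 m[X14→φ2] = [3825, 3920, 1800]
r8 m[X14→φ4] = [690075, 2128000, 1129860]
r8 m[X10→φ3] = [35, 21, 12]
r8 m[X10→φ5] = [5992840, 1696845, 5489880]
r8 m[X10→φ6] = [4280600, 3959305, 1829960]
fixed point reached at round 8
b[X0] = ⊗ incoming = [9000205, 22647195, 21174475]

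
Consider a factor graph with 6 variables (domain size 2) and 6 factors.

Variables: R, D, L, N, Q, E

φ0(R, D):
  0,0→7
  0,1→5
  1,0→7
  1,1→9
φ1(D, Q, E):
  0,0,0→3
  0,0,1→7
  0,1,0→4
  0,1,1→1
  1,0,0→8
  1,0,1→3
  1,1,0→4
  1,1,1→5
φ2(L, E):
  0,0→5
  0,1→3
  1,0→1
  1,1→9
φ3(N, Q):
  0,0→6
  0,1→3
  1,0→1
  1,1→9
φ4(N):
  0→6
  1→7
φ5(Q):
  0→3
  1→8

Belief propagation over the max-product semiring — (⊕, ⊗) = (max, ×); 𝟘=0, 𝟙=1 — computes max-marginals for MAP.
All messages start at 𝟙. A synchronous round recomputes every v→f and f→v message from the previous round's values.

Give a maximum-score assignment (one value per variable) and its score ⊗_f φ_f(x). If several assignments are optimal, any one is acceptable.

init: all messages = 𝟙 over 2 values
r1 m[φ0→R] = [7, 9]
r1 m[φ0→D] = [7, 9]
r1 m[φ1→D] = [7, 8]
r1 m[φ1→Q] = [8, 5]
r1 m[φ1→E] = [8, 7]
r1 m[φ2→L] = [5, 9]
r1 m[φ2→E] = [5, 9]
r1 m[φ3→N] = [6, 9]
r1 m[φ3→Q] = [6, 9]
r1 m[φ4→N] = [6, 7]
r1 m[φ5→Q] = [3, 8]
r1 m[R→φ0] = [1, 1]
r1 m[D→φ0] = [1, 1]
r1 m[D→φ1] = [1, 1]
r1 m[L→φ2] = [1, 1]
r1 m[N→φ3] = [1, 1]
r1 m[N→φ4] = [1, 1]
r1 m[Q→φ1] = [1, 1]
r1 m[Q→φ3] = [1, 1]
r1 m[Q→φ5] = [1, 1]
r1 m[E→φ1] = [1, 1]
r1 m[E→φ2] = [1, 1]
r2 m[φ0→R] = [7, 9]
r2 m[φ0→D] = [7, 9]
r2 m[φ1→D] = [7, 8]
r2 m[φ1→Q] = [8, 5]
r2 m[φ1→E] = [8, 7]
r2 m[φ2→L] = [5, 9]
r2 m[φ2→E] = [5, 9]
r2 m[φ3→N] = [6, 9]
r2 m[φ3→Q] = [6, 9]
r2 m[φ4→N] = [6, 7]
r2 m[φ5→Q] = [3, 8]
r2 m[R→φ0] = [1, 1]
r2 m[D→φ0] = [7, 8]
r2 m[D→φ1] = [7, 9]
r2 m[L→φ2] = [1, 1]
r2 m[N→φ3] = [6, 7]
r2 m[N→φ4] = [6, 9]
r2 m[Q→φ1] = [18, 72]
r2 m[Q→φ3] = [24, 40]
r2 m[Q→φ5] = [48, 45]
r2 m[E→φ1] = [5, 9]
r2 m[E→φ2] = [8, 7]
r3 m[φ0→R] = [49, 72]
r3 m[φ0→D] = [7, 9]
r3 m[φ1→D] = [1440, 3240]
r3 m[φ1→Q] = [441, 405]
r3 m[φ1→E] = [2592, 3240]
r3 m[φ2→L] = [40, 63]
r3 m[φ2→E] = [5, 9]
r3 m[φ3→N] = [144, 360]
r3 m[φ3→Q] = [36, 63]
r3 m[φ4→N] = [6, 7]
r3 m[φ5→Q] = [3, 8]
r3 m[R→φ0] = [1, 1]
r3 m[D→φ0] = [7, 8]
r3 m[D→φ1] = [7, 9]
r3 m[L→φ2] = [1, 1]
r3 m[N→φ3] = [6, 7]
r3 m[N→φ4] = [6, 9]
r3 m[Q→φ1] = [18, 72]
r3 m[Q→φ3] = [24, 40]
r3 m[Q→φ5] = [48, 45]
r3 m[E→φ1] = [5, 9]
r3 m[E→φ2] = [8, 7]
r4 m[φ0→R] = [49, 72]
r4 m[φ0→D] = [7, 9]
r4 m[φ1→D] = [1440, 3240]
r4 m[φ1→Q] = [441, 405]
r4 m[φ1→E] = [2592, 3240]
r4 m[φ2→L] = [40, 63]
r4 m[φ2→E] = [5, 9]
r4 m[φ3→N] = [144, 360]
r4 m[φ3→Q] = [36, 63]
r4 m[φ4→N] = [6, 7]
r4 m[φ5→Q] = [3, 8]
r4 m[R→φ0] = [1, 1]
r4 m[D→φ0] = [1440, 3240]
r4 m[D→φ1] = [7, 9]
r4 m[L→φ2] = [1, 1]
r4 m[N→φ3] = [6, 7]
r4 m[N→φ4] = [144, 360]
r4 m[Q→φ1] = [108, 504]
r4 m[Q→φ3] = [1323, 3240]
r4 m[Q→φ5] = [15876, 25515]
r4 m[E→φ1] = [5, 9]
r4 m[E→φ2] = [2592, 3240]
r5 m[φ0→R] = [16200, 29160]
r5 m[φ0→D] = [7, 9]
r5 m[φ1→D] = [10080, 22680]
r5 m[φ1→Q] = [441, 405]
r5 m[φ1→E] = [18144, 22680]
r5 m[φ2→L] = [12960, 29160]
r5 m[φ2→E] = [5, 9]
r5 m[φ3→N] = [9720, 29160]
r5 m[φ3→Q] = [36, 63]
r5 m[φ4→N] = [6, 7]
r5 m[φ5→Q] = [3, 8]
r5 m[R→φ0] = [1, 1]
r5 m[D→φ0] = [1440, 3240]
r5 m[D→φ1] = [7, 9]
r5 m[L→φ2] = [1, 1]
r5 m[N→φ3] = [6, 7]
r5 m[N→φ4] = [144, 360]
r5 m[Q→φ1] = [108, 504]
r5 m[Q→φ3] = [1323, 3240]
r5 m[Q→φ5] = [15876, 25515]
r5 m[E→φ1] = [5, 9]
r5 m[E→φ2] = [2592, 3240]
r6 m[φ0→R] = [16200, 29160]
r6 m[φ0→D] = [7, 9]
r6 m[φ1→D] = [10080, 22680]
r6 m[φ1→Q] = [441, 405]
r6 m[φ1→E] = [18144, 22680]
r6 m[φ2→L] = [12960, 29160]
r6 m[φ2→E] = [5, 9]
r6 m[φ3→N] = [9720, 29160]
r6 m[φ3→Q] = [36, 63]
r6 m[φ4→N] = [6, 7]
r6 m[φ5→Q] = [3, 8]
r6 m[R→φ0] = [1, 1]
r6 m[D→φ0] = [10080, 22680]
r6 m[D→φ1] = [7, 9]
r6 m[L→φ2] = [1, 1]
r6 m[N→φ3] = [6, 7]
r6 m[N→φ4] = [9720, 29160]
r6 m[Q→φ1] = [108, 504]
r6 m[Q→φ3] = [1323, 3240]
r6 m[Q→φ5] = [15876, 25515]
r6 m[E→φ1] = [5, 9]
r6 m[E→φ2] = [18144, 22680]
r7 m[φ0→R] = [113400, 204120]
r7 m[φ0→D] = [7, 9]
r7 m[φ1→D] = [10080, 22680]
r7 m[φ1→Q] = [441, 405]
r7 m[φ1→E] = [18144, 22680]
r7 m[φ2→L] = [90720, 204120]
r7 m[φ2→E] = [5, 9]
r7 m[φ3→N] = [9720, 29160]
r7 m[φ3→Q] = [36, 63]
r7 m[φ4→N] = [6, 7]
r7 m[φ5→Q] = [3, 8]
r7 m[R→φ0] = [1, 1]
r7 m[D→φ0] = [10080, 22680]
r7 m[D→φ1] = [7, 9]
r7 m[L→φ2] = [1, 1]
r7 m[N→φ3] = [6, 7]
r7 m[N→φ4] = [9720, 29160]
r7 m[Q→φ1] = [108, 504]
r7 m[Q→φ3] = [1323, 3240]
r7 m[Q→φ5] = [15876, 25515]
r7 m[E→φ1] = [5, 9]
r7 m[E→φ2] = [18144, 22680]
r8 m[φ0→R] = [113400, 204120]
r8 m[φ0→D] = [7, 9]
r8 m[φ1→D] = [10080, 22680]
r8 m[φ1→Q] = [441, 405]
r8 m[φ1→E] = [18144, 22680]
r8 m[φ2→L] = [90720, 204120]
r8 m[φ2→E] = [5, 9]
r8 m[φ3→N] = [9720, 29160]
r8 m[φ3→Q] = [36, 63]
r8 m[φ4→N] = [6, 7]
r8 m[φ5→Q] = [3, 8]
r8 m[R→φ0] = [1, 1]
r8 m[D→φ0] = [10080, 22680]
r8 m[D→φ1] = [7, 9]
r8 m[L→φ2] = [1, 1]
r8 m[N→φ3] = [6, 7]
r8 m[N→φ4] = [9720, 29160]
r8 m[Q→φ1] = [108, 504]
r8 m[Q→φ3] = [1323, 3240]
r8 m[Q→φ5] = [15876, 25515]
r8 m[E→φ1] = [5, 9]
r8 m[E→φ2] = [18144, 22680]
fixed point reached at round 8
traceback from R: (R=1, D=1, L=1, N=1, Q=1, E=1), score=204120

assignment: (R=1, D=1, L=1, N=1, Q=1, E=1); score = 204120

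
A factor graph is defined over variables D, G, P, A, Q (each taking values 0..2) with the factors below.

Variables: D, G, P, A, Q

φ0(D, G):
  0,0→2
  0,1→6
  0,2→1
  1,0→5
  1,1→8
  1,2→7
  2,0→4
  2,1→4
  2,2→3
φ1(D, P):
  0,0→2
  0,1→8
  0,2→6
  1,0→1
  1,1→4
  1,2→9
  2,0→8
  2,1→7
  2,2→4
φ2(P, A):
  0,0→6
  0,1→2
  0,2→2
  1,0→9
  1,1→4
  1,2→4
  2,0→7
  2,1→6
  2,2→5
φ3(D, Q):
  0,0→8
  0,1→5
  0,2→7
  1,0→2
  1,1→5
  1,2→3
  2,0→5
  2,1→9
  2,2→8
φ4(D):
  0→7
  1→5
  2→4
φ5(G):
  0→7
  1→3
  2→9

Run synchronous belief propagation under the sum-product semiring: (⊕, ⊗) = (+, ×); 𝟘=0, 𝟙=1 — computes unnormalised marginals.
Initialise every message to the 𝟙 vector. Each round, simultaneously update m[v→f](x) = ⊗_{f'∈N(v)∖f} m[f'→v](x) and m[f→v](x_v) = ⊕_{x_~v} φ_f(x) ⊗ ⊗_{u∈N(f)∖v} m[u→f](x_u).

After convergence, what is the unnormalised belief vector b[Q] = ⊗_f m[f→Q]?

b[Q] = [1262084, 1764492, 1550600]

init: all messages = 𝟙 over 3 values
r1 m[φ0→D] = [9, 20, 11]
r1 m[φ0→G] = [11, 18, 11]
r1 m[φ1→D] = [16, 14, 19]
r1 m[φ1→P] = [11, 19, 19]
r1 m[φ2→P] = [10, 17, 18]
r1 m[φ2→A] = [22, 12, 11]
r1 m[φ3→D] = [20, 10, 22]
r1 m[φ3→Q] = [15, 19, 18]
r1 m[φ4→D] = [7, 5, 4]
r1 m[φ5→G] = [7, 3, 9]
r1 m[D→φ0] = [1, 1, 1]
r1 m[D→φ1] = [1, 1, 1]
r1 m[D→φ3] = [1, 1, 1]
r1 m[D→φ4] = [1, 1, 1]
r1 m[G→φ0] = [1, 1, 1]
r1 m[G→φ5] = [1, 1, 1]
r1 m[P→φ1] = [1, 1, 1]
r1 m[P→φ2] = [1, 1, 1]
r1 m[A→φ2] = [1, 1, 1]
r1 m[Q→φ3] = [1, 1, 1]
r2 m[φ0→D] = [9, 20, 11]
r2 m[φ0→G] = [11, 18, 11]
r2 m[φ1→D] = [16, 14, 19]
r2 m[φ1→P] = [11, 19, 19]
r2 m[φ2→P] = [10, 17, 18]
r2 m[φ2→A] = [22, 12, 11]
r2 m[φ3→D] = [20, 10, 22]
r2 m[φ3→Q] = [15, 19, 18]
r2 m[φ4→D] = [7, 5, 4]
r2 m[φ5→G] = [7, 3, 9]
r2 m[D→φ0] = [2240, 700, 1672]
r2 m[D→φ1] = [1260, 1000, 968]
r2 m[D→φ3] = [1008, 1400, 836]
r2 m[D→φ4] = [2880, 2800, 4598]
r2 m[G→φ0] = [7, 3, 9]
r2 m[G→φ5] = [11, 18, 11]
r2 m[P→φ1] = [10, 17, 18]
r2 m[P→φ2] = [11, 19, 19]
r2 m[A→φ2] = [1, 1, 1]
r2 m[Q→φ3] = [1, 1, 1]
r3 m[φ0→D] = [41, 122, 67]
r3 m[φ0→G] = [14668, 25728, 12156]
r3 m[φ1→D] = [264, 240, 271]
r3 m[φ1→P] = [11264, 20856, 20432]
r3 m[φ2→P] = [10, 17, 18]
r3 m[φ2→A] = [370, 212, 193]
r3 m[φ3→D] = [20, 10, 22]
r3 m[φ3→Q] = [15044, 19564, 17944]
r3 m[φ4→D] = [7, 5, 4]
r3 m[φ5→G] = [7, 3, 9]
r3 m[D→φ0] = [2240, 700, 1672]
r3 m[D→φ1] = [1260, 1000, 968]
r3 m[D→φ3] = [1008, 1400, 836]
r3 m[D→φ4] = [2880, 2800, 4598]
r3 m[G→φ0] = [7, 3, 9]
r3 m[G→φ5] = [11, 18, 11]
r3 m[P→φ1] = [10, 17, 18]
r3 m[P→φ2] = [11, 19, 19]
r3 m[A→φ2] = [1, 1, 1]
r3 m[Q→φ3] = [1, 1, 1]
r4 m[φ0→D] = [41, 122, 67]
r4 m[φ0→G] = [14668, 25728, 12156]
r4 m[φ1→D] = [264, 240, 271]
r4 m[φ1→P] = [11264, 20856, 20432]
r4 m[φ2→P] = [10, 17, 18]
r4 m[φ2→A] = [370, 212, 193]
r4 m[φ3→D] = [20, 10, 22]
r4 m[φ3→Q] = [15044, 19564, 17944]
r4 m[φ4→D] = [7, 5, 4]
r4 m[φ5→G] = [7, 3, 9]
r4 m[D→φ0] = [36960, 12000, 23848]
r4 m[D→φ1] = [5740, 6100, 5896]
r4 m[D→φ3] = [75768, 146400, 72628]
r4 m[D→φ4] = [216480, 292800, 399454]
r4 m[G→φ0] = [7, 3, 9]
r4 m[G→φ5] = [14668, 25728, 12156]
r4 m[P→φ1] = [10, 17, 18]
r4 m[P→φ2] = [11264, 20856, 20432]
r4 m[A→φ2] = [1, 1, 1]
r4 m[Q→φ3] = [1, 1, 1]
r5 m[φ0→D] = [41, 122, 67]
r5 m[φ0→G] = [229312, 413152, 192504]
r5 m[φ1→D] = [264, 240, 271]
r5 m[φ1→P] = [64748, 111592, 112924]
r5 m[φ2→P] = [10, 17, 18]
r5 m[φ2→A] = [398312, 228544, 208112]
r5 m[φ3→D] = [20, 10, 22]
r5 m[φ3→Q] = [1262084, 1764492, 1550600]
r5 m[φ4→D] = [7, 5, 4]
r5 m[φ5→G] = [7, 3, 9]
r5 m[D→φ0] = [36960, 12000, 23848]
r5 m[D→φ1] = [5740, 6100, 5896]
r5 m[D→φ3] = [75768, 146400, 72628]
r5 m[D→φ4] = [216480, 292800, 399454]
r5 m[G→φ0] = [7, 3, 9]
r5 m[G→φ5] = [14668, 25728, 12156]
r5 m[P→φ1] = [10, 17, 18]
r5 m[P→φ2] = [11264, 20856, 20432]
r5 m[A→φ2] = [1, 1, 1]
r5 m[Q→φ3] = [1, 1, 1]
r6 m[φ0→D] = [41, 122, 67]
r6 m[φ0→G] = [229312, 413152, 192504]
r6 m[φ1→D] = [264, 240, 271]
r6 m[φ1→P] = [64748, 111592, 112924]
r6 m[φ2→P] = [10, 17, 18]
r6 m[φ2→A] = [398312, 228544, 208112]
r6 m[φ3→D] = [20, 10, 22]
r6 m[φ3→Q] = [1262084, 1764492, 1550600]
r6 m[φ4→D] = [7, 5, 4]
r6 m[φ5→G] = [7, 3, 9]
r6 m[D→φ0] = [36960, 12000, 23848]
r6 m[D→φ1] = [5740, 6100, 5896]
r6 m[D→φ3] = [75768, 146400, 72628]
r6 m[D→φ4] = [216480, 292800, 399454]
r6 m[G→φ0] = [7, 3, 9]
r6 m[G→φ5] = [229312, 413152, 192504]
r6 m[P→φ1] = [10, 17, 18]
r6 m[P→φ2] = [64748, 111592, 112924]
r6 m[A→φ2] = [1, 1, 1]
r6 m[Q→φ3] = [1, 1, 1]
r7 m[φ0→D] = [41, 122, 67]
r7 m[φ0→G] = [229312, 413152, 192504]
r7 m[φ1→D] = [264, 240, 271]
r7 m[φ1→P] = [64748, 111592, 112924]
r7 m[φ2→P] = [10, 17, 18]
r7 m[φ2→A] = [2183284, 1253408, 1140484]
r7 m[φ3→D] = [20, 10, 22]
r7 m[φ3→Q] = [1262084, 1764492, 1550600]
r7 m[φ4→D] = [7, 5, 4]
r7 m[φ5→G] = [7, 3, 9]
r7 m[D→φ0] = [36960, 12000, 23848]
r7 m[D→φ1] = [5740, 6100, 5896]
r7 m[D→φ3] = [75768, 146400, 72628]
r7 m[D→φ4] = [216480, 292800, 399454]
r7 m[G→φ0] = [7, 3, 9]
r7 m[G→φ5] = [229312, 413152, 192504]
r7 m[P→φ1] = [10, 17, 18]
r7 m[P→φ2] = [64748, 111592, 112924]
r7 m[A→φ2] = [1, 1, 1]
r7 m[Q→φ3] = [1, 1, 1]
r8 m[φ0→D] = [41, 122, 67]
r8 m[φ0→G] = [229312, 413152, 192504]
r8 m[φ1→D] = [264, 240, 271]
r8 m[φ1→P] = [64748, 111592, 112924]
r8 m[φ2→P] = [10, 17, 18]
r8 m[φ2→A] = [2183284, 1253408, 1140484]
r8 m[φ3→D] = [20, 10, 22]
r8 m[φ3→Q] = [1262084, 1764492, 1550600]
r8 m[φ4→D] = [7, 5, 4]
r8 m[φ5→G] = [7, 3, 9]
r8 m[D→φ0] = [36960, 12000, 23848]
r8 m[D→φ1] = [5740, 6100, 5896]
r8 m[D→φ3] = [75768, 146400, 72628]
r8 m[D→φ4] = [216480, 292800, 399454]
r8 m[G→φ0] = [7, 3, 9]
r8 m[G→φ5] = [229312, 413152, 192504]
r8 m[P→φ1] = [10, 17, 18]
r8 m[P→φ2] = [64748, 111592, 112924]
r8 m[A→φ2] = [1, 1, 1]
r8 m[Q→φ3] = [1, 1, 1]
fixed point reached at round 8
b[Q] = ⊗ incoming = [1262084, 1764492, 1550600]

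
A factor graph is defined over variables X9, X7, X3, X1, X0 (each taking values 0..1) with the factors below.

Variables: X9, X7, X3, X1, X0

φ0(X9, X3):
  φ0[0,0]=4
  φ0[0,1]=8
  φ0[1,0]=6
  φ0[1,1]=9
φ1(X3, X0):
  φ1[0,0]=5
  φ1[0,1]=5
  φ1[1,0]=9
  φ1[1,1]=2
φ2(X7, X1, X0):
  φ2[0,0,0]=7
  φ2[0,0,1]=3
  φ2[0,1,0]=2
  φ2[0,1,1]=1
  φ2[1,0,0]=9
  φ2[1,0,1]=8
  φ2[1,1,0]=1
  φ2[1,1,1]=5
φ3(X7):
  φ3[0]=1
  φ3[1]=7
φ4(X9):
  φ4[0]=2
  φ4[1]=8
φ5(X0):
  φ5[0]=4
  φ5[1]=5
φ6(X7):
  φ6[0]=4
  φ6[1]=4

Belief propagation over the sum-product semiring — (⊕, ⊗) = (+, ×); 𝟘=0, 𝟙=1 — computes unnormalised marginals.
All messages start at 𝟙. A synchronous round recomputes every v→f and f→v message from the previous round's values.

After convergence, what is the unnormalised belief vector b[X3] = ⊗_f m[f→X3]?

b[X3] = [885920, 1335488]

init: all messages = 𝟙 over 2 values
r1 m[φ0→X9] = [12, 15]
r1 m[φ0→X3] = [10, 17]
r1 m[φ1→X3] = [10, 11]
r1 m[φ1→X0] = [14, 7]
r1 m[φ2→X7] = [13, 23]
r1 m[φ2→X1] = [27, 9]
r1 m[φ2→X0] = [19, 17]
r1 m[φ3→X7] = [1, 7]
r1 m[φ4→X9] = [2, 8]
r1 m[φ5→X0] = [4, 5]
r1 m[φ6→X7] = [4, 4]
r1 m[X9→φ0] = [1, 1]
r1 m[X9→φ4] = [1, 1]
r1 m[X7→φ2] = [1, 1]
r1 m[X7→φ3] = [1, 1]
r1 m[X7→φ6] = [1, 1]
r1 m[X3→φ0] = [1, 1]
r1 m[X3→φ1] = [1, 1]
r1 m[X1→φ2] = [1, 1]
r1 m[X0→φ1] = [1, 1]
r1 m[X0→φ2] = [1, 1]
r1 m[X0→φ5] = [1, 1]
r2 m[φ0→X9] = [12, 15]
r2 m[φ0→X3] = [10, 17]
r2 m[φ1→X3] = [10, 11]
r2 m[φ1→X0] = [14, 7]
r2 m[φ2→X7] = [13, 23]
r2 m[φ2→X1] = [27, 9]
r2 m[φ2→X0] = [19, 17]
r2 m[φ3→X7] = [1, 7]
r2 m[φ4→X9] = [2, 8]
r2 m[φ5→X0] = [4, 5]
r2 m[φ6→X7] = [4, 4]
r2 m[X9→φ0] = [2, 8]
r2 m[X9→φ4] = [12, 15]
r2 m[X7→φ2] = [4, 28]
r2 m[X7→φ3] = [52, 92]
r2 m[X7→φ6] = [13, 161]
r2 m[X3→φ0] = [10, 11]
r2 m[X3→φ1] = [10, 17]
r2 m[X1→φ2] = [1, 1]
r2 m[X0→φ1] = [76, 85]
r2 m[X0→φ2] = [56, 35]
r2 m[X0→φ5] = [266, 119]
r3 m[φ0→X9] = [128, 159]
r3 m[φ0→X3] = [56, 88]
r3 m[φ1→X3] = [805, 854]
r3 m[φ1→X0] = [203, 84]
r3 m[φ2→X7] = [644, 1015]
r3 m[φ2→X1] = [23940, 7056]
r3 m[φ2→X0] = [316, 380]
r3 m[φ3→X7] = [1, 7]
r3 m[φ4→X9] = [2, 8]
r3 m[φ5→X0] = [4, 5]
r3 m[φ6→X7] = [4, 4]
r3 m[X9→φ0] = [2, 8]
r3 m[X9→φ4] = [12, 15]
r3 m[X7→φ2] = [4, 28]
r3 m[X7→φ3] = [52, 92]
r3 m[X7→φ6] = [13, 161]
r3 m[X3→φ0] = [10, 11]
r3 m[X3→φ1] = [10, 17]
r3 m[X1→φ2] = [1, 1]
r3 m[X0→φ1] = [76, 85]
r3 m[X0→φ2] = [56, 35]
r3 m[X0→φ5] = [266, 119]
r4 m[φ0→X9] = [128, 159]
r4 m[φ0→X3] = [56, 88]
r4 m[φ1→X3] = [805, 854]
r4 m[φ1→X0] = [203, 84]
r4 m[φ2→X7] = [644, 1015]
r4 m[φ2→X1] = [23940, 7056]
r4 m[φ2→X0] = [316, 380]
r4 m[φ3→X7] = [1, 7]
r4 m[φ4→X9] = [2, 8]
r4 m[φ5→X0] = [4, 5]
r4 m[φ6→X7] = [4, 4]
r4 m[X9→φ0] = [2, 8]
r4 m[X9→φ4] = [128, 159]
r4 m[X7→φ2] = [4, 28]
r4 m[X7→φ3] = [2576, 4060]
r4 m[X7→φ6] = [644, 7105]
r4 m[X3→φ0] = [805, 854]
r4 m[X3→φ1] = [56, 88]
r4 m[X1→φ2] = [1, 1]
r4 m[X0→φ1] = [1264, 1900]
r4 m[X0→φ2] = [812, 420]
r4 m[X0→φ5] = [64148, 31920]
r5 m[φ0→X9] = [10052, 12516]
r5 m[φ0→X3] = [56, 88]
r5 m[φ1→X3] = [15820, 15176]
r5 m[φ1→X0] = [1072, 456]
r5 m[φ2→X7] = [8988, 13580]
r5 m[φ2→X1] = [326480, 89712]
r5 m[φ2→X0] = [316, 380]
r5 m[φ3→X7] = [1, 7]
r5 m[φ4→X9] = [2, 8]
r5 m[φ5→X0] = [4, 5]
r5 m[φ6→X7] = [4, 4]
r5 m[X9→φ0] = [2, 8]
r5 m[X9→φ4] = [128, 159]
r5 m[X7→φ2] = [4, 28]
r5 m[X7→φ3] = [2576, 4060]
r5 m[X7→φ6] = [644, 7105]
r5 m[X3→φ0] = [805, 854]
r5 m[X3→φ1] = [56, 88]
r5 m[X1→φ2] = [1, 1]
r5 m[X0→φ1] = [1264, 1900]
r5 m[X0→φ2] = [812, 420]
r5 m[X0→φ5] = [64148, 31920]
r6 m[φ0→X9] = [10052, 12516]
r6 m[φ0→X3] = [56, 88]
r6 m[φ1→X3] = [15820, 15176]
r6 m[φ1→X0] = [1072, 456]
r6 m[φ2→X7] = [8988, 13580]
r6 m[φ2→X1] = [326480, 89712]
r6 m[φ2→X0] = [316, 380]
r6 m[φ3→X7] = [1, 7]
r6 m[φ4→X9] = [2, 8]
r6 m[φ5→X0] = [4, 5]
r6 m[φ6→X7] = [4, 4]
r6 m[X9→φ0] = [2, 8]
r6 m[X9→φ4] = [10052, 12516]
r6 m[X7→φ2] = [4, 28]
r6 m[X7→φ3] = [35952, 54320]
r6 m[X7→φ6] = [8988, 95060]
r6 m[X3→φ0] = [15820, 15176]
r6 m[X3→φ1] = [56, 88]
r6 m[X1→φ2] = [1, 1]
r6 m[X0→φ1] = [1264, 1900]
r6 m[X0→φ2] = [4288, 2280]
r6 m[X0→φ5] = [338752, 173280]
r7 m[φ0→X9] = [184688, 231504]
r7 m[φ0→X3] = [56, 88]
r7 m[φ1→X3] = [15820, 15176]
r7 m[φ1→X0] = [1072, 456]
r7 m[φ2→X7] = [47712, 72520]
r7 m[φ2→X1] = [1738720, 482688]
r7 m[φ2→X0] = [316, 380]
r7 m[φ3→X7] = [1, 7]
r7 m[φ4→X9] = [2, 8]
r7 m[φ5→X0] = [4, 5]
r7 m[φ6→X7] = [4, 4]
r7 m[X9→φ0] = [2, 8]
r7 m[X9→φ4] = [10052, 12516]
r7 m[X7→φ2] = [4, 28]
r7 m[X7→φ3] = [35952, 54320]
r7 m[X7→φ6] = [8988, 95060]
r7 m[X3→φ0] = [15820, 15176]
r7 m[X3→φ1] = [56, 88]
r7 m[X1→φ2] = [1, 1]
r7 m[X0→φ1] = [1264, 1900]
r7 m[X0→φ2] = [4288, 2280]
r7 m[X0→φ5] = [338752, 173280]
r8 m[φ0→X9] = [184688, 231504]
r8 m[φ0→X3] = [56, 88]
r8 m[φ1→X3] = [15820, 15176]
r8 m[φ1→X0] = [1072, 456]
r8 m[φ2→X7] = [47712, 72520]
r8 m[φ2→X1] = [1738720, 482688]
r8 m[φ2→X0] = [316, 380]
r8 m[φ3→X7] = [1, 7]
r8 m[φ4→X9] = [2, 8]
r8 m[φ5→X0] = [4, 5]
r8 m[φ6→X7] = [4, 4]
r8 m[X9→φ0] = [2, 8]
r8 m[X9→φ4] = [184688, 231504]
r8 m[X7→φ2] = [4, 28]
r8 m[X7→φ3] = [190848, 290080]
r8 m[X7→φ6] = [47712, 507640]
r8 m[X3→φ0] = [15820, 15176]
r8 m[X3→φ1] = [56, 88]
r8 m[X1→φ2] = [1, 1]
r8 m[X0→φ1] = [1264, 1900]
r8 m[X0→φ2] = [4288, 2280]
r8 m[X0→φ5] = [338752, 173280]
r9 m[φ0→X9] = [184688, 231504]
r9 m[φ0→X3] = [56, 88]
r9 m[φ1→X3] = [15820, 15176]
r9 m[φ1→X0] = [1072, 456]
r9 m[φ2→X7] = [47712, 72520]
r9 m[φ2→X1] = [1738720, 482688]
r9 m[φ2→X0] = [316, 380]
r9 m[φ3→X7] = [1, 7]
r9 m[φ4→X9] = [2, 8]
r9 m[φ5→X0] = [4, 5]
r9 m[φ6→X7] = [4, 4]
r9 m[X9→φ0] = [2, 8]
r9 m[X9→φ4] = [184688, 231504]
r9 m[X7→φ2] = [4, 28]
r9 m[X7→φ3] = [190848, 290080]
r9 m[X7→φ6] = [47712, 507640]
r9 m[X3→φ0] = [15820, 15176]
r9 m[X3→φ1] = [56, 88]
r9 m[X1→φ2] = [1, 1]
r9 m[X0→φ1] = [1264, 1900]
r9 m[X0→φ2] = [4288, 2280]
r9 m[X0→φ5] = [338752, 173280]
fixed point reached at round 9
b[X3] = ⊗ incoming = [885920, 1335488]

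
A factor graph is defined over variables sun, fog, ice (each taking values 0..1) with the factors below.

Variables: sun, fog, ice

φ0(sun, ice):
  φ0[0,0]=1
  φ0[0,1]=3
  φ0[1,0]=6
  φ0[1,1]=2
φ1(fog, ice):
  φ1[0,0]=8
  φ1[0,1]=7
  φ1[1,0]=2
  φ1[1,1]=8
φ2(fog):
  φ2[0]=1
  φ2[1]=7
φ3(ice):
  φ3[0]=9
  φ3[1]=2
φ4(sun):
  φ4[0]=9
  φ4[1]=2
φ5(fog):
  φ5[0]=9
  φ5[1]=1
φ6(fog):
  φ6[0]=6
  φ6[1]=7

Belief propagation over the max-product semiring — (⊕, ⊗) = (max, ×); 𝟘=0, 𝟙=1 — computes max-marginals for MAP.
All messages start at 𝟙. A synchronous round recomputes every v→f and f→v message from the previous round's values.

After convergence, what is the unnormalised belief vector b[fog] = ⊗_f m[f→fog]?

b[fog] = [46656, 21168]

init: all messages = 𝟙 over 2 values
r1 m[φ0→sun] = [3, 6]
r1 m[φ0→ice] = [6, 3]
r1 m[φ1→fog] = [8, 8]
r1 m[φ1→ice] = [8, 8]
r1 m[φ2→fog] = [1, 7]
r1 m[φ3→ice] = [9, 2]
r1 m[φ4→sun] = [9, 2]
r1 m[φ5→fog] = [9, 1]
r1 m[φ6→fog] = [6, 7]
r1 m[sun→φ0] = [1, 1]
r1 m[sun→φ4] = [1, 1]
r1 m[fog→φ1] = [1, 1]
r1 m[fog→φ2] = [1, 1]
r1 m[fog→φ5] = [1, 1]
r1 m[fog→φ6] = [1, 1]
r1 m[ice→φ0] = [1, 1]
r1 m[ice→φ1] = [1, 1]
r1 m[ice→φ3] = [1, 1]
r2 m[φ0→sun] = [3, 6]
r2 m[φ0→ice] = [6, 3]
r2 m[φ1→fog] = [8, 8]
r2 m[φ1→ice] = [8, 8]
r2 m[φ2→fog] = [1, 7]
r2 m[φ3→ice] = [9, 2]
r2 m[φ4→sun] = [9, 2]
r2 m[φ5→fog] = [9, 1]
r2 m[φ6→fog] = [6, 7]
r2 m[sun→φ0] = [9, 2]
r2 m[sun→φ4] = [3, 6]
r2 m[fog→φ1] = [54, 49]
r2 m[fog→φ2] = [432, 56]
r2 m[fog→φ5] = [48, 392]
r2 m[fog→φ6] = [72, 56]
r2 m[ice→φ0] = [72, 16]
r2 m[ice→φ1] = [54, 6]
r2 m[ice→φ3] = [48, 24]
r3 m[φ0→sun] = [72, 432]
r3 m[φ0→ice] = [12, 27]
r3 m[φ1→fog] = [432, 108]
r3 m[φ1→ice] = [432, 392]
r3 m[φ2→fog] = [1, 7]
r3 m[φ3→ice] = [9, 2]
r3 m[φ4→sun] = [9, 2]
r3 m[φ5→fog] = [9, 1]
r3 m[φ6→fog] = [6, 7]
r3 m[sun→φ0] = [9, 2]
r3 m[sun→φ4] = [3, 6]
r3 m[fog→φ1] = [54, 49]
r3 m[fog→φ2] = [432, 56]
r3 m[fog→φ5] = [48, 392]
r3 m[fog→φ6] = [72, 56]
r3 m[ice→φ0] = [72, 16]
r3 m[ice→φ1] = [54, 6]
r3 m[ice→φ3] = [48, 24]
r4 m[φ0→sun] = [72, 432]
r4 m[φ0→ice] = [12, 27]
r4 m[φ1→fog] = [432, 108]
r4 m[φ1→ice] = [432, 392]
r4 m[φ2→fog] = [1, 7]
r4 m[φ3→ice] = [9, 2]
r4 m[φ4→sun] = [9, 2]
r4 m[φ5→fog] = [9, 1]
r4 m[φ6→fog] = [6, 7]
r4 m[sun→φ0] = [9, 2]
r4 m[sun→φ4] = [72, 432]
r4 m[fog→φ1] = [54, 49]
r4 m[fog→φ2] = [23328, 756]
r4 m[fog→φ5] = [2592, 5292]
r4 m[fog→φ6] = [3888, 756]
r4 m[ice→φ0] = [3888, 784]
r4 m[ice→φ1] = [108, 54]
r4 m[ice→φ3] = [5184, 10584]
r5 m[φ0→sun] = [3888, 23328]
r5 m[φ0→ice] = [12, 27]
r5 m[φ1→fog] = [864, 432]
r5 m[φ1→ice] = [432, 392]
r5 m[φ2→fog] = [1, 7]
r5 m[φ3→ice] = [9, 2]
r5 m[φ4→sun] = [9, 2]
r5 m[φ5→fog] = [9, 1]
r5 m[φ6→fog] = [6, 7]
r5 m[sun→φ0] = [9, 2]
r5 m[sun→φ4] = [72, 432]
r5 m[fog→φ1] = [54, 49]
r5 m[fog→φ2] = [23328, 756]
r5 m[fog→φ5] = [2592, 5292]
r5 m[fog→φ6] = [3888, 756]
r5 m[ice→φ0] = [3888, 784]
r5 m[ice→φ1] = [108, 54]
r5 m[ice→φ3] = [5184, 10584]
r6 m[φ0→sun] = [3888, 23328]
r6 m[φ0→ice] = [12, 27]
r6 m[φ1→fog] = [864, 432]
r6 m[φ1→ice] = [432, 392]
r6 m[φ2→fog] = [1, 7]
r6 m[φ3→ice] = [9, 2]
r6 m[φ4→sun] = [9, 2]
r6 m[φ5→fog] = [9, 1]
r6 m[φ6→fog] = [6, 7]
r6 m[sun→φ0] = [9, 2]
r6 m[sun→φ4] = [3888, 23328]
r6 m[fog→φ1] = [54, 49]
r6 m[fog→φ2] = [46656, 3024]
r6 m[fog→φ5] = [5184, 21168]
r6 m[fog→φ6] = [7776, 3024]
r6 m[ice→φ0] = [3888, 784]
r6 m[ice→φ1] = [108, 54]
r6 m[ice→φ3] = [5184, 10584]
r7 m[φ0→sun] = [3888, 23328]
r7 m[φ0→ice] = [12, 27]
r7 m[φ1→fog] = [864, 432]
r7 m[φ1→ice] = [432, 392]
r7 m[φ2→fog] = [1, 7]
r7 m[φ3→ice] = [9, 2]
r7 m[φ4→sun] = [9, 2]
r7 m[φ5→fog] = [9, 1]
r7 m[φ6→fog] = [6, 7]
r7 m[sun→φ0] = [9, 2]
r7 m[sun→φ4] = [3888, 23328]
r7 m[fog→φ1] = [54, 49]
r7 m[fog→φ2] = [46656, 3024]
r7 m[fog→φ5] = [5184, 21168]
r7 m[fog→φ6] = [7776, 3024]
r7 m[ice→φ0] = [3888, 784]
r7 m[ice→φ1] = [108, 54]
r7 m[ice→φ3] = [5184, 10584]
fixed point reached at round 7
b[fog] = ⊗ incoming = [46656, 21168]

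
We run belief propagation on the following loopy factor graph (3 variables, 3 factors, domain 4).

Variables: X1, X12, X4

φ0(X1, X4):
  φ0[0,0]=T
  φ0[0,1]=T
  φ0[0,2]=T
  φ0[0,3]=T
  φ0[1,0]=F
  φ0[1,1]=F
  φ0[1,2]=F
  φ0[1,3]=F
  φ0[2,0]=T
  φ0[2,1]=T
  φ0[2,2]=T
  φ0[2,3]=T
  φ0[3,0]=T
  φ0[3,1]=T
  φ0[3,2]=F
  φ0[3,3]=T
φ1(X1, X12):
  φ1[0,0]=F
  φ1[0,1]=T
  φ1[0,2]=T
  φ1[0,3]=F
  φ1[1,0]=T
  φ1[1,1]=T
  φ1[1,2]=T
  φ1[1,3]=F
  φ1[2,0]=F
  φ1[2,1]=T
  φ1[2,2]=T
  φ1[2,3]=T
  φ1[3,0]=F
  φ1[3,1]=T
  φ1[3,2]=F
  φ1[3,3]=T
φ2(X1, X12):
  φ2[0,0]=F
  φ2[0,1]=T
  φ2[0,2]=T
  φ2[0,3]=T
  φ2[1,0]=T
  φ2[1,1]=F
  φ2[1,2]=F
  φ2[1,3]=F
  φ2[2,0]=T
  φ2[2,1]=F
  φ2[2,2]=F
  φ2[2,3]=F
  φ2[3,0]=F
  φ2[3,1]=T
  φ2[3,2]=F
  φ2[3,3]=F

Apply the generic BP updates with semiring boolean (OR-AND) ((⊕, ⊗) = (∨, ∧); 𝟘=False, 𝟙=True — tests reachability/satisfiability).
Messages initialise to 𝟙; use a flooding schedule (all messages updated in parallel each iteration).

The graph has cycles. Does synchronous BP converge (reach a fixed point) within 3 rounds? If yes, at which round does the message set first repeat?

NOT CONVERGED within 3 rounds

init: all messages = 𝟙 over 4 values
r1 m[φ0→X1] = [T, F, T, T]
r1 m[φ0→X4] = [T, T, T, T]
r1 m[φ1→X1] = [T, T, T, T]
r1 m[φ1→X12] = [T, T, T, T]
r1 m[φ2→X1] = [T, T, T, T]
r1 m[φ2→X12] = [T, T, T, T]
r1 m[X1→φ0] = [T, T, T, T]
r1 m[X1→φ1] = [T, T, T, T]
r1 m[X1→φ2] = [T, T, T, T]
r1 m[X12→φ1] = [T, T, T, T]
r1 m[X12→φ2] = [T, T, T, T]
r1 m[X4→φ0] = [T, T, T, T]
r2 m[φ0→X1] = [T, F, T, T]
r2 m[φ0→X4] = [T, T, T, T]
r2 m[φ1→X1] = [T, T, T, T]
r2 m[φ1→X12] = [T, T, T, T]
r2 m[φ2→X1] = [T, T, T, T]
r2 m[φ2→X12] = [T, T, T, T]
r2 m[X1→φ0] = [T, T, T, T]
r2 m[X1→φ1] = [T, F, T, T]
r2 m[X1→φ2] = [T, F, T, T]
r2 m[X12→φ1] = [T, T, T, T]
r2 m[X12→φ2] = [T, T, T, T]
r2 m[X4→φ0] = [T, T, T, T]
r3 m[φ0→X1] = [T, F, T, T]
r3 m[φ0→X4] = [T, T, T, T]
r3 m[φ1→X1] = [T, T, T, T]
r3 m[φ1→X12] = [F, T, T, T]
r3 m[φ2→X1] = [T, T, T, T]
r3 m[φ2→X12] = [T, T, T, T]
r3 m[X1→φ0] = [T, T, T, T]
r3 m[X1→φ1] = [T, F, T, T]
r3 m[X1→φ2] = [T, F, T, T]
r3 m[X12→φ1] = [T, T, T, T]
r3 m[X12→φ2] = [T, T, T, T]
r3 m[X4→φ0] = [T, T, T, T]
no fixed point within 3 rounds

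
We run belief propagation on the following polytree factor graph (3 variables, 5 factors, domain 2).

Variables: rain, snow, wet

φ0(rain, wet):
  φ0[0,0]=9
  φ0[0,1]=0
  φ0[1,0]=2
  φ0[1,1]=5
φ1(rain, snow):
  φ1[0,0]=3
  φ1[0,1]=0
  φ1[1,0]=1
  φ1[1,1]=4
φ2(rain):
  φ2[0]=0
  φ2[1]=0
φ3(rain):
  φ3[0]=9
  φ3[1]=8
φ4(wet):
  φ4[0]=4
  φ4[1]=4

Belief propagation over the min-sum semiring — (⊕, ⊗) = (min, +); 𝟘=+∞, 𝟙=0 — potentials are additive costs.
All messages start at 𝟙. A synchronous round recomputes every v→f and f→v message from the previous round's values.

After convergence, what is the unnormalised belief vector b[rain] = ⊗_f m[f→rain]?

init: all messages = 𝟙 over 2 values
r1 m[φ0→rain] = [0, 2]
r1 m[φ0→wet] = [2, 0]
r1 m[φ1→rain] = [0, 1]
r1 m[φ1→snow] = [1, 0]
r1 m[φ2→rain] = [0, 0]
r1 m[φ3→rain] = [9, 8]
r1 m[φ4→wet] = [4, 4]
r1 m[rain→φ0] = [0, 0]
r1 m[rain→φ1] = [0, 0]
r1 m[rain→φ2] = [0, 0]
r1 m[rain→φ3] = [0, 0]
r1 m[snow→φ1] = [0, 0]
r1 m[wet→φ0] = [0, 0]
r1 m[wet→φ4] = [0, 0]
r2 m[φ0→rain] = [0, 2]
r2 m[φ0→wet] = [2, 0]
r2 m[φ1→rain] = [0, 1]
r2 m[φ1→snow] = [1, 0]
r2 m[φ2→rain] = [0, 0]
r2 m[φ3→rain] = [9, 8]
r2 m[φ4→wet] = [4, 4]
r2 m[rain→φ0] = [9, 9]
r2 m[rain→φ1] = [9, 10]
r2 m[rain→φ2] = [9, 11]
r2 m[rain→φ3] = [0, 3]
r2 m[snow→φ1] = [0, 0]
r2 m[wet→φ0] = [4, 4]
r2 m[wet→φ4] = [2, 0]
r3 m[φ0→rain] = [4, 6]
r3 m[φ0→wet] = [11, 9]
r3 m[φ1→rain] = [0, 1]
r3 m[φ1→snow] = [11, 9]
r3 m[φ2→rain] = [0, 0]
r3 m[φ3→rain] = [9, 8]
r3 m[φ4→wet] = [4, 4]
r3 m[rain→φ0] = [9, 9]
r3 m[rain→φ1] = [9, 10]
r3 m[rain→φ2] = [9, 11]
r3 m[rain→φ3] = [0, 3]
r3 m[snow→φ1] = [0, 0]
r3 m[wet→φ0] = [4, 4]
r3 m[wet→φ4] = [2, 0]
r4 m[φ0→rain] = [4, 6]
r4 m[φ0→wet] = [11, 9]
r4 m[φ1→rain] = [0, 1]
r4 m[φ1→snow] = [11, 9]
r4 m[φ2→rain] = [0, 0]
r4 m[φ3→rain] = [9, 8]
r4 m[φ4→wet] = [4, 4]
r4 m[rain→φ0] = [9, 9]
r4 m[rain→φ1] = [13, 14]
r4 m[rain→φ2] = [13, 15]
r4 m[rain→φ3] = [4, 7]
r4 m[snow→φ1] = [0, 0]
r4 m[wet→φ0] = [4, 4]
r4 m[wet→φ4] = [11, 9]
r5 m[φ0→rain] = [4, 6]
r5 m[φ0→wet] = [11, 9]
r5 m[φ1→rain] = [0, 1]
r5 m[φ1→snow] = [15, 13]
r5 m[φ2→rain] = [0, 0]
r5 m[φ3→rain] = [9, 8]
r5 m[φ4→wet] = [4, 4]
r5 m[rain→φ0] = [9, 9]
r5 m[rain→φ1] = [13, 14]
r5 m[rain→φ2] = [13, 15]
r5 m[rain→φ3] = [4, 7]
r5 m[snow→φ1] = [0, 0]
r5 m[wet→φ0] = [4, 4]
r5 m[wet→φ4] = [11, 9]
r6 m[φ0→rain] = [4, 6]
r6 m[φ0→wet] = [11, 9]
r6 m[φ1→rain] = [0, 1]
r6 m[φ1→snow] = [15, 13]
r6 m[φ2→rain] = [0, 0]
r6 m[φ3→rain] = [9, 8]
r6 m[φ4→wet] = [4, 4]
r6 m[rain→φ0] = [9, 9]
r6 m[rain→φ1] = [13, 14]
r6 m[rain→φ2] = [13, 15]
r6 m[rain→φ3] = [4, 7]
r6 m[snow→φ1] = [0, 0]
r6 m[wet→φ0] = [4, 4]
r6 m[wet→φ4] = [11, 9]
fixed point reached at round 6
b[rain] = ⊗ incoming = [13, 15]

b[rain] = [13, 15]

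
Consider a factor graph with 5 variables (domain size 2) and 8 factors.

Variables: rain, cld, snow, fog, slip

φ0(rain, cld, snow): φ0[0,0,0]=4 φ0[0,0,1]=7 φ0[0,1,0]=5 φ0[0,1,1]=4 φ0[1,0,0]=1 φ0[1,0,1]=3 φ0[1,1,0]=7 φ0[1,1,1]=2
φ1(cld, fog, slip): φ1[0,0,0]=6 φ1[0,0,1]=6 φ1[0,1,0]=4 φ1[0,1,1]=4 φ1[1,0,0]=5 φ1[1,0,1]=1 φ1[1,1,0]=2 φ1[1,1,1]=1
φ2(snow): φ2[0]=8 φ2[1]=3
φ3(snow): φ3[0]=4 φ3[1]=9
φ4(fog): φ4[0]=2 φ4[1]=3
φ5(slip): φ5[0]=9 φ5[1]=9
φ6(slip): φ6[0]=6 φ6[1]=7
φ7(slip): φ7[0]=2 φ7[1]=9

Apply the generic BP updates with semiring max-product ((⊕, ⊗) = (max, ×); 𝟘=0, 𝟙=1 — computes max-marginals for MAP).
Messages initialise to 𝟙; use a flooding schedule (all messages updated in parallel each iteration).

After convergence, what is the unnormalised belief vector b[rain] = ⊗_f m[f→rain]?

init: all messages = 𝟙 over 2 values
r1 m[φ0→rain] = [7, 7]
r1 m[φ0→cld] = [7, 7]
r1 m[φ0→snow] = [7, 7]
r1 m[φ1→cld] = [6, 5]
r1 m[φ1→fog] = [6, 4]
r1 m[φ1→slip] = [6, 6]
r1 m[φ2→snow] = [8, 3]
r1 m[φ3→snow] = [4, 9]
r1 m[φ4→fog] = [2, 3]
r1 m[φ5→slip] = [9, 9]
r1 m[φ6→slip] = [6, 7]
r1 m[φ7→slip] = [2, 9]
r1 m[rain→φ0] = [1, 1]
r1 m[cld→φ0] = [1, 1]
r1 m[cld→φ1] = [1, 1]
r1 m[snow→φ0] = [1, 1]
r1 m[snow→φ2] = [1, 1]
r1 m[snow→φ3] = [1, 1]
r1 m[fog→φ1] = [1, 1]
r1 m[fog→φ4] = [1, 1]
r1 m[slip→φ1] = [1, 1]
r1 m[slip→φ5] = [1, 1]
r1 m[slip→φ6] = [1, 1]
r1 m[slip→φ7] = [1, 1]
r2 m[φ0→rain] = [7, 7]
r2 m[φ0→cld] = [7, 7]
r2 m[φ0→snow] = [7, 7]
r2 m[φ1→cld] = [6, 5]
r2 m[φ1→fog] = [6, 4]
r2 m[φ1→slip] = [6, 6]
r2 m[φ2→snow] = [8, 3]
r2 m[φ3→snow] = [4, 9]
r2 m[φ4→fog] = [2, 3]
r2 m[φ5→slip] = [9, 9]
r2 m[φ6→slip] = [6, 7]
r2 m[φ7→slip] = [2, 9]
r2 m[rain→φ0] = [1, 1]
r2 m[cld→φ0] = [6, 5]
r2 m[cld→φ1] = [7, 7]
r2 m[snow→φ0] = [32, 27]
r2 m[snow→φ2] = [28, 63]
r2 m[snow→φ3] = [56, 21]
r2 m[fog→φ1] = [2, 3]
r2 m[fog→φ4] = [6, 4]
r2 m[slip→φ1] = [108, 567]
r2 m[slip→φ5] = [72, 378]
r2 m[slip→φ6] = [108, 486]
r2 m[slip→φ7] = [324, 378]
r3 m[φ0→rain] = [1134, 1120]
r3 m[φ0→cld] = [189, 224]
r3 m[φ0→snow] = [35, 42]
r3 m[φ1→cld] = [6804, 1701]
r3 m[φ1→fog] = [23814, 15876]
r3 m[φ1→slip] = [84, 84]
r3 m[φ2→snow] = [8, 3]
r3 m[φ3→snow] = [4, 9]
r3 m[φ4→fog] = [2, 3]
r3 m[φ5→slip] = [9, 9]
r3 m[φ6→slip] = [6, 7]
r3 m[φ7→slip] = [2, 9]
r3 m[rain→φ0] = [1, 1]
r3 m[cld→φ0] = [6, 5]
r3 m[cld→φ1] = [7, 7]
r3 m[snow→φ0] = [32, 27]
r3 m[snow→φ2] = [28, 63]
r3 m[snow→φ3] = [56, 21]
r3 m[fog→φ1] = [2, 3]
r3 m[fog→φ4] = [6, 4]
r3 m[slip→φ1] = [108, 567]
r3 m[slip→φ5] = [72, 378]
r3 m[slip→φ6] = [108, 486]
r3 m[slip→φ7] = [324, 378]
r4 m[φ0→rain] = [1134, 1120]
r4 m[φ0→cld] = [189, 224]
r4 m[φ0→snow] = [35, 42]
r4 m[φ1→cld] = [6804, 1701]
r4 m[φ1→fog] = [23814, 15876]
r4 m[φ1→slip] = [84, 84]
r4 m[φ2→snow] = [8, 3]
r4 m[φ3→snow] = [4, 9]
r4 m[φ4→fog] = [2, 3]
r4 m[φ5→slip] = [9, 9]
r4 m[φ6→slip] = [6, 7]
r4 m[φ7→slip] = [2, 9]
r4 m[rain→φ0] = [1, 1]
r4 m[cld→φ0] = [6804, 1701]
r4 m[cld→φ1] = [189, 224]
r4 m[snow→φ0] = [32, 27]
r4 m[snow→φ2] = [140, 378]
r4 m[snow→φ3] = [280, 126]
r4 m[fog→φ1] = [2, 3]
r4 m[fog→φ4] = [23814, 15876]
r4 m[slip→φ1] = [108, 567]
r4 m[slip→φ5] = [1008, 5292]
r4 m[slip→φ6] = [1512, 6804]
r4 m[slip→φ7] = [4536, 5292]
r5 m[φ0→rain] = [1285956, 551124]
r5 m[φ0→cld] = [189, 224]
r5 m[φ0→snow] = [27216, 47628]
r5 m[φ1→cld] = [6804, 1701]
r5 m[φ1→fog] = [642978, 428652]
r5 m[φ1→slip] = [2268, 2268]
r5 m[φ2→snow] = [8, 3]
r5 m[φ3→snow] = [4, 9]
r5 m[φ4→fog] = [2, 3]
r5 m[φ5→slip] = [9, 9]
r5 m[φ6→slip] = [6, 7]
r5 m[φ7→slip] = [2, 9]
r5 m[rain→φ0] = [1, 1]
r5 m[cld→φ0] = [6804, 1701]
r5 m[cld→φ1] = [189, 224]
r5 m[snow→φ0] = [32, 27]
r5 m[snow→φ2] = [140, 378]
r5 m[snow→φ3] = [280, 126]
r5 m[fog→φ1] = [2, 3]
r5 m[fog→φ4] = [23814, 15876]
r5 m[slip→φ1] = [108, 567]
r5 m[slip→φ5] = [1008, 5292]
r5 m[slip→φ6] = [1512, 6804]
r5 m[slip→φ7] = [4536, 5292]
r6 m[φ0→rain] = [1285956, 551124]
r6 m[φ0→cld] = [189, 224]
r6 m[φ0→snow] = [27216, 47628]
r6 m[φ1→cld] = [6804, 1701]
r6 m[φ1→fog] = [642978, 428652]
r6 m[φ1→slip] = [2268, 2268]
r6 m[φ2→snow] = [8, 3]
r6 m[φ3→snow] = [4, 9]
r6 m[φ4→fog] = [2, 3]
r6 m[φ5→slip] = [9, 9]
r6 m[φ6→slip] = [6, 7]
r6 m[φ7→slip] = [2, 9]
r6 m[rain→φ0] = [1, 1]
r6 m[cld→φ0] = [6804, 1701]
r6 m[cld→φ1] = [189, 224]
r6 m[snow→φ0] = [32, 27]
r6 m[snow→φ2] = [108864, 428652]
r6 m[snow→φ3] = [217728, 142884]
r6 m[fog→φ1] = [2, 3]
r6 m[fog→φ4] = [642978, 428652]
r6 m[slip→φ1] = [108, 567]
r6 m[slip→φ5] = [27216, 142884]
r6 m[slip→φ6] = [40824, 183708]
r6 m[slip→φ7] = [122472, 142884]
r7 m[φ0→rain] = [1285956, 551124]
r7 m[φ0→cld] = [189, 224]
r7 m[φ0→snow] = [27216, 47628]
r7 m[φ1→cld] = [6804, 1701]
r7 m[φ1→fog] = [642978, 428652]
r7 m[φ1→slip] = [2268, 2268]
r7 m[φ2→snow] = [8, 3]
r7 m[φ3→snow] = [4, 9]
r7 m[φ4→fog] = [2, 3]
r7 m[φ5→slip] = [9, 9]
r7 m[φ6→slip] = [6, 7]
r7 m[φ7→slip] = [2, 9]
r7 m[rain→φ0] = [1, 1]
r7 m[cld→φ0] = [6804, 1701]
r7 m[cld→φ1] = [189, 224]
r7 m[snow→φ0] = [32, 27]
r7 m[snow→φ2] = [108864, 428652]
r7 m[snow→φ3] = [217728, 142884]
r7 m[fog→φ1] = [2, 3]
r7 m[fog→φ4] = [642978, 428652]
r7 m[slip→φ1] = [108, 567]
r7 m[slip→φ5] = [27216, 142884]
r7 m[slip→φ6] = [40824, 183708]
r7 m[slip→φ7] = [122472, 142884]
fixed point reached at round 7
b[rain] = ⊗ incoming = [1285956, 551124]

b[rain] = [1285956, 551124]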